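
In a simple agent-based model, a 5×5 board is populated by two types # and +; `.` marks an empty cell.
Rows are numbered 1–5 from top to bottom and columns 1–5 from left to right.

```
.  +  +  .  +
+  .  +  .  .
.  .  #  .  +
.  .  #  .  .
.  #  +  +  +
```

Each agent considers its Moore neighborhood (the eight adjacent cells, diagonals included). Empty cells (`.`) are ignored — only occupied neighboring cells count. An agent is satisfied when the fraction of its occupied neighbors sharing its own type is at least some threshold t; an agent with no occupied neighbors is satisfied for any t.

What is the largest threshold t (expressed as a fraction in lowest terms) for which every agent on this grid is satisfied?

Row 1: (1,2)+ 3/3 · (1,3)+ 2/2 · (1,5)+ — no occupied neighbors
Row 2: (2,1)+ 1/1 · (2,3)+ 2/3
Row 3: (3,3)# 1/2 · (3,5)+ — no occupied neighbors
Row 4: (4,3)# 2/4
Row 5: (5,2)# 1/2 · (5,3)+ 1/3 · (5,4)+ 2/3 · (5,5)+ 1/1
The smallest same-type fraction is 1/3 at (5,3), which reduces to 1/3. Any threshold above that leaves this agent unsatisfied.

1/3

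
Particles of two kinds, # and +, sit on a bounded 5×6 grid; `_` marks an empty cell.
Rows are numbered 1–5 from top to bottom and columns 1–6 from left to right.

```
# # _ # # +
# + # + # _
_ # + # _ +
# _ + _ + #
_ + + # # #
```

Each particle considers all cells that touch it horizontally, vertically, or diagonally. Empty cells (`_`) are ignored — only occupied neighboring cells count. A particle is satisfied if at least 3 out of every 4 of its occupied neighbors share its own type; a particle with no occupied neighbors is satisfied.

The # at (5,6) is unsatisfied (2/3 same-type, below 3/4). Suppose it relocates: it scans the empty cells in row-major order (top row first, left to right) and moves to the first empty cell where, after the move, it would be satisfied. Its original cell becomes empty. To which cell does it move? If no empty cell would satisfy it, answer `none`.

Vacating (5,6). Empty cells in order:
  (1,3): 3/5 same-type → still unsatisfied.
  (2,6): 2/4 same-type → still unsatisfied.
  (3,1): 3/4 same-type → satisfied — stop here.

(3,1)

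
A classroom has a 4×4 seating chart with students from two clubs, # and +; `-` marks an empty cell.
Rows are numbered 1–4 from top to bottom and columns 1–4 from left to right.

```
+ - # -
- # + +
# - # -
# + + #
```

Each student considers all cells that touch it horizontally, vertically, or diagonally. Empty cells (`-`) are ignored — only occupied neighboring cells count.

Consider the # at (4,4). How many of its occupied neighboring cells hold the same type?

Occupied neighbors of (4,4): (3,3)=#, (4,3)=+.
Same type (#): 1 of 2.

1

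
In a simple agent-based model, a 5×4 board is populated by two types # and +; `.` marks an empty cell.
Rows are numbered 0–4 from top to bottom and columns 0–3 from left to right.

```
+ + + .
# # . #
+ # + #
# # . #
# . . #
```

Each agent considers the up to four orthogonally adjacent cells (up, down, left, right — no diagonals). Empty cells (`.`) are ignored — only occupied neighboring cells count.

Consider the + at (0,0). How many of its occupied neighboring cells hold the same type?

1

Occupied neighbors of (0,0): (1,0)=#, (0,1)=+.
Same type (+): 1 of 2.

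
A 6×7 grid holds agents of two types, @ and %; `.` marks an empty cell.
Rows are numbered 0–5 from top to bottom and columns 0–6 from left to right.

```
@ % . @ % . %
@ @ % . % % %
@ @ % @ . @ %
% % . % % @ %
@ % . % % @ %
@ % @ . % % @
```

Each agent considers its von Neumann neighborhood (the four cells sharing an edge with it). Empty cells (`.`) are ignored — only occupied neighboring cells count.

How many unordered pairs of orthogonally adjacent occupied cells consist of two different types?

Scan each occupied cell's neighbors to the right and below so each pair is counted once.
From row 0: 3 unlike of 6 pairs (running 3/6).
From row 1: 2 unlike of 9 pairs (running 5/15).
From row 2: 6 unlike of 9 pairs (running 11/24).
From row 3: 3 unlike of 10 pairs (running 14/34).
From row 4: 5 unlike of 9 pairs (running 19/43).
From row 5: 3 unlike of 4 pairs (running 22/47).
Total adjacent occupied pairs: 47; unlike-type pairs: 22.

22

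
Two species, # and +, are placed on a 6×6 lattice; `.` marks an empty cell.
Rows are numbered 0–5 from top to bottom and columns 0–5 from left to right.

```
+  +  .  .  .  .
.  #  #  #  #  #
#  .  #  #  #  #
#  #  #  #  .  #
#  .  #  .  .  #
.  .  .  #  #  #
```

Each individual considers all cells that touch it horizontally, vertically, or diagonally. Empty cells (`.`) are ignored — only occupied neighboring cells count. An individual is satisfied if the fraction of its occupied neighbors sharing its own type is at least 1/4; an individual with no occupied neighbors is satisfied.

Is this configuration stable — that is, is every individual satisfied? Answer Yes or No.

Yes

Row 0: (0,0)+ 1/2 satisfied · (0,1)+ 1/3 satisfied
Row 1: (1,1)# 3/5 satisfied · (1,2)# 4/5 satisfied · (1,3)# 5/5 satisfied · (1,4)# 5/5 satisfied · (1,5)# 3/3 satisfied
Row 2: (2,0)# 3/3 satisfied · (2,2)# 7/7 satisfied · (2,3)# 7/7 satisfied · (2,4)# 7/7 satisfied · (2,5)# 4/4 satisfied
Row 3: (3,0)# 3/3 satisfied · (3,1)# 6/6 satisfied · (3,2)# 5/5 satisfied · (3,3)# 5/5 satisfied · (3,5)# 3/3 satisfied
Row 4: (4,0)# 2/2 satisfied · (4,2)# 4/4 satisfied · (4,5)# 3/3 satisfied
Row 5: (5,3)# 2/2 satisfied · (5,4)# 3/3 satisfied · (5,5)# 2/2 satisfied
All meet the threshold, so the configuration is stable.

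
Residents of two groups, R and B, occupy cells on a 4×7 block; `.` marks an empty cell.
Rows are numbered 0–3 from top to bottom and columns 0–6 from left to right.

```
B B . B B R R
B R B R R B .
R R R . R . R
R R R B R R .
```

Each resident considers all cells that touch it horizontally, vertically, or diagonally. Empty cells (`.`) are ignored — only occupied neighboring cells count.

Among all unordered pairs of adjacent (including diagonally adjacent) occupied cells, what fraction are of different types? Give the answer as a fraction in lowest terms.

Scan each occupied cell's neighbors to the right and below (and the two forward diagonals) so each pair is counted once.
From row 0: 9 unlike of 18 pairs (running 9/18).
From row 1: 10 unlike of 17 pairs (running 19/35).
From row 2: 2 unlike of 14 pairs (running 21/49).
From row 3: 2 unlike of 5 pairs (running 23/54).
Total adjacent occupied pairs: 54; unlike-type pairs: 23.
23/54 is already in lowest terms.

23/54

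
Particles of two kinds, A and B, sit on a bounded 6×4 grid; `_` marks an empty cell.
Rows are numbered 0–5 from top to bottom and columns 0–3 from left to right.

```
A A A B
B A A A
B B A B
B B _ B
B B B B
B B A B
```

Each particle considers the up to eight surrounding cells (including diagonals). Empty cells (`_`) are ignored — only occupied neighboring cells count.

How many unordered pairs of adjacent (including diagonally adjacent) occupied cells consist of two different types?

Scan each occupied cell's neighbors to the right and below (and the two forward diagonals) so each pair is counted once.
Row 0: A(0,0)–A(0,1)= A(0,0)–B(1,0)≠ A(0,0)–A(1,1)= A(0,1)–A(0,2)= A(0,1)–A(1,1)= A(0,1)–A(1,2)= A(0,1)–B(1,0)≠ A(0,2)–B(0,3)≠ A(0,2)–A(1,2)= A(0,2)–A(1,3)= A(0,2)–A(1,1)= B(0,3)–A(1,3)≠ B(0,3)–A(1,2)≠  → 5/13 unlike.
Row 1: B(1,0)–A(1,1)≠ B(1,0)–B(2,0)= B(1,0)–B(2,1)= A(1,1)–A(1,2)= A(1,1)–B(2,1)≠ A(1,1)–A(2,2)= A(1,1)–B(2,0)≠ A(1,2)–A(1,3)= A(1,2)–A(2,2)= A(1,2)–B(2,3)≠ A(1,2)–B(2,1)≠ A(1,3)–B(2,3)≠ A(1,3)–A(2,2)=  → 6/13 unlike.
Row 2: B(2,0)–B(2,1)= B(2,0)–B(3,0)= B(2,0)–B(3,1)= B(2,1)–A(2,2)≠ B(2,1)–B(3,1)= B(2,1)–B(3,0)= A(2,2)–B(2,3)≠ A(2,2)–B(3,3)≠ A(2,2)–B(3,1)≠ B(2,3)–B(3,3)=  → 4/10 unlike.
Row 3: B(3,0)–B(3,1)= B(3,0)–B(4,0)= B(3,0)–B(4,1)= B(3,1)–B(4,1)= B(3,1)–B(4,2)= B(3,1)–B(4,0)= B(3,3)–B(4,3)= B(3,3)–B(4,2)=  → 0/8 unlike.
Row 4: B(4,0)–B(4,1)= B(4,0)–B(5,0)= B(4,0)–B(5,1)= B(4,1)–B(4,2)= B(4,1)–B(5,1)= B(4,1)–A(5,2)≠ B(4,1)–B(5,0)= B(4,2)–B(4,3)= B(4,2)–A(5,2)≠ B(4,2)–B(5,3)= B(4,2)–B(5,1)= B(4,3)–B(5,3)= B(4,3)–A(5,2)≠  → 3/13 unlike.
Row 5: B(5,0)–B(5,1)= B(5,1)–A(5,2)≠ A(5,2)–B(5,3)≠  → 2/3 unlike.
Total adjacent occupied pairs: 60; unlike-type pairs: 20.

20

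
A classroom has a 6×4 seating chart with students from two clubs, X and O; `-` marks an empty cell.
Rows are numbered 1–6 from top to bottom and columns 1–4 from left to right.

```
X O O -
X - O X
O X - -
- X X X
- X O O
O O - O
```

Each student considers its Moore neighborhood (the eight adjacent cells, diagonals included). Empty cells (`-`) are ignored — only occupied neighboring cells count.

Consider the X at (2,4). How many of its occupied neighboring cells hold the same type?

Occupied neighbors of (2,4): (1,3)=O, (2,3)=O.
Same type (X): 0 of 2.

0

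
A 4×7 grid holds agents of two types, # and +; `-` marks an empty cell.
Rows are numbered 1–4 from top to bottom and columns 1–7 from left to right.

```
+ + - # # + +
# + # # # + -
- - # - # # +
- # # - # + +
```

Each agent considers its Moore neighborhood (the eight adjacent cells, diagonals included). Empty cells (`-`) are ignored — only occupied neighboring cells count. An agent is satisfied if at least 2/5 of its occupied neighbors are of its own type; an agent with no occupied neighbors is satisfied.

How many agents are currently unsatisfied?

(1,1)+ 2/3 ok
(1,2)+ 2/4 ok
(1,4)# 4/4 ok
(1,5)# 3/5 ok
(1,6)+ 2/4 ok
(1,7)+ 2/2 ok
(2,1)# 0/3 unhappy
(2,2)+ 2/5 ok
(2,3)# 3/5 ok
(2,4)# 6/6 ok
(2,5)# 5/7 ok
(2,6)+ 3/7 ok
(3,3)# 4/5 ok
(3,5)# 4/6 ok
(3,6)# 3/7 ok
(3,7)+ 3/4 ok
(4,2)# 2/2 ok
(4,3)# 2/2 ok
(4,5)# 2/3 ok
(4,6)+ 2/5 ok
(4,7)+ 2/3 ok
Unsatisfied: (2,1) — 1 in total.

1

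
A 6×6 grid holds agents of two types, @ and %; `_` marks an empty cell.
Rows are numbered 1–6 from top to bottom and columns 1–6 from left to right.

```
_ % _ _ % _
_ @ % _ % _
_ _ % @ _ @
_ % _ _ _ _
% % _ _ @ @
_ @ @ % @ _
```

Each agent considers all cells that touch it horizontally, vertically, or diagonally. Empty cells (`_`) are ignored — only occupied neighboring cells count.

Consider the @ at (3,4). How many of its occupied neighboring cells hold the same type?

0

Occupied neighbors of (3,4): (2,3)=%, (2,5)=%, (3,3)=%.
Same type (@): 0 of 3.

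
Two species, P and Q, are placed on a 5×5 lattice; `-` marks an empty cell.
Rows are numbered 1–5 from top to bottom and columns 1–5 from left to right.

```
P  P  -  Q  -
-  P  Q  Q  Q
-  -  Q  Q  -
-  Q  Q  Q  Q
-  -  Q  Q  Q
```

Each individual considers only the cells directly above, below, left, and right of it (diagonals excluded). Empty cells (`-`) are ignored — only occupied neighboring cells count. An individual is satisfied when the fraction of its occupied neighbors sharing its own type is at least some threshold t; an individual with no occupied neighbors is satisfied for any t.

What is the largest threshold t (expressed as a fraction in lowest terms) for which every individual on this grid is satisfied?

1/2

(1,1)P 1/1
(1,2)P 2/2
(1,4)Q 1/1
(2,2)P 1/2
(2,3)Q 2/3
(2,4)Q 4/4
(2,5)Q 1/1
(3,3)Q 3/3
(3,4)Q 3/3
(4,2)Q 1/1
(4,3)Q 4/4
(4,4)Q 4/4
(4,5)Q 2/2
(5,3)Q 2/2
(5,4)Q 3/3
(5,5)Q 2/2
The smallest same-type fraction is 1/2 at (2,2), which reduces to 1/2. Any threshold above that leaves this individual unsatisfied.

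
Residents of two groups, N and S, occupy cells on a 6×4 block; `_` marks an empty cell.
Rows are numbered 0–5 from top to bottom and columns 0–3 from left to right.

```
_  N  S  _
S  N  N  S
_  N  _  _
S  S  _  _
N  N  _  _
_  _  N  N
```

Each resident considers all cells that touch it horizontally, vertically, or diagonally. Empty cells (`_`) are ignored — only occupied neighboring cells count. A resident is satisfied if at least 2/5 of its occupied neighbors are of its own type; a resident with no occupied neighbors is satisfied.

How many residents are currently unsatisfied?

(0,1)N 2/4 satisfied
(0,2)S 1/4 not
(1,0)S 0/3 not
(1,1)N 3/5 satisfied
(1,2)N 3/5 satisfied
(1,3)S 1/2 satisfied
(2,1)N 2/5 satisfied
(3,0)S 1/4 not
(3,1)S 1/4 not
(4,0)N 1/3 not
(4,1)N 2/4 satisfied
(5,2)N 2/2 satisfied
(5,3)N 1/1 satisfied
Unsatisfied: (0,2), (1,0), (3,0), (3,1), (4,0) — 5 in total.

5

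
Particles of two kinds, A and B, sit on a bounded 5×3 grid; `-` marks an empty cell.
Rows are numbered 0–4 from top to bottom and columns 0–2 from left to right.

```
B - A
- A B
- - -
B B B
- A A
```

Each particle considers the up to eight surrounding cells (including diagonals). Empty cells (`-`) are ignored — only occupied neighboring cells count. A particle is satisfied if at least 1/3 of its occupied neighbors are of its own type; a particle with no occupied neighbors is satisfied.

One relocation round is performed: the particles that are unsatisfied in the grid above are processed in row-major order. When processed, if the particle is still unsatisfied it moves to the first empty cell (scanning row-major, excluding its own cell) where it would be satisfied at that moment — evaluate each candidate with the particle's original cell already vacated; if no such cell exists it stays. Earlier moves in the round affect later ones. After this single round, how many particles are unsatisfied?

Initially unsatisfied (in order): (0,0), (1,2), (4,1).
  (0,0) → (0,1).
  (1,2): now satisfied by earlier moves; stays.
  (4,1) → (0,0).
Resulting grid:
A B A
- A B
- - -
B B B
- - A
Unsatisfied now: (0,1), (4,2).

2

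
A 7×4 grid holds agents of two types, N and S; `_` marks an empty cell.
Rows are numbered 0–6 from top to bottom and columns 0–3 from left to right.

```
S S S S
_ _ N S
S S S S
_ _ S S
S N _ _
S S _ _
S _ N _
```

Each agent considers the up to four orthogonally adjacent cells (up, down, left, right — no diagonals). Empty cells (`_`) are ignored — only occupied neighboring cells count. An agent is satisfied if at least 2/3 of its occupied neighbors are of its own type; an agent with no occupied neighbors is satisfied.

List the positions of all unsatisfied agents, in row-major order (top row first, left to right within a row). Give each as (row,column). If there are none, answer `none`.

(1,2), (4,0), (4,1), (5,1)

Row 0: (0,0)S 1/1 ✓ · (0,1)S 2/2 ✓ · (0,2)S 2/3 ✓ · (0,3)S 2/2 ✓
Row 1: (1,2)N 0/3 ✗ · (1,3)S 2/3 ✓
Row 2: (2,0)S 1/1 ✓ · (2,1)S 2/2 ✓ · (2,2)S 3/4 ✓ · (2,3)S 3/3 ✓
Row 3: (3,2)S 2/2 ✓ · (3,3)S 2/2 ✓
Row 4: (4,0)S 1/2 ✗ · (4,1)N 0/2 ✗
Row 5: (5,0)S 3/3 ✓ · (5,1)S 1/2 ✗
Row 6: (6,0)S 1/1 ✓ · (6,2)N 0/0 ✓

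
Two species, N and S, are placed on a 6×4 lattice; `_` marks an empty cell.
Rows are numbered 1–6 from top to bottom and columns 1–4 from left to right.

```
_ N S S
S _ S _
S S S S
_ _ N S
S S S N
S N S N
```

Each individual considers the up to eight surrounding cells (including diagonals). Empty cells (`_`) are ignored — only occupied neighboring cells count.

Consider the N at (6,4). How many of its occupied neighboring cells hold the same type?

Occupied neighbors of (6,4): (5,3)=S, (5,4)=N, (6,3)=S.
Same type (N): 1 of 3.

1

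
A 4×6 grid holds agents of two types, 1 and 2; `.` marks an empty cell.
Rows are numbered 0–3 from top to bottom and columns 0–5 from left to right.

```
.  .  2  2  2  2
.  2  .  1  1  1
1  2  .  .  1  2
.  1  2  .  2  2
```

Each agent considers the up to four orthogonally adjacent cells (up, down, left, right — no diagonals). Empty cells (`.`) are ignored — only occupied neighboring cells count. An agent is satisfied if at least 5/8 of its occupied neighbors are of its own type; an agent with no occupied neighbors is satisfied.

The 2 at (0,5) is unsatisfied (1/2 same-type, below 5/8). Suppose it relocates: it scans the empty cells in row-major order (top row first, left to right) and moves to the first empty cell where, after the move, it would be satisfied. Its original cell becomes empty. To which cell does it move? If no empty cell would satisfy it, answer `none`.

(0,0)

Vacating (0,5). Empty cells in order:
  (0,0): 0/0 same-type → satisfied — stop here.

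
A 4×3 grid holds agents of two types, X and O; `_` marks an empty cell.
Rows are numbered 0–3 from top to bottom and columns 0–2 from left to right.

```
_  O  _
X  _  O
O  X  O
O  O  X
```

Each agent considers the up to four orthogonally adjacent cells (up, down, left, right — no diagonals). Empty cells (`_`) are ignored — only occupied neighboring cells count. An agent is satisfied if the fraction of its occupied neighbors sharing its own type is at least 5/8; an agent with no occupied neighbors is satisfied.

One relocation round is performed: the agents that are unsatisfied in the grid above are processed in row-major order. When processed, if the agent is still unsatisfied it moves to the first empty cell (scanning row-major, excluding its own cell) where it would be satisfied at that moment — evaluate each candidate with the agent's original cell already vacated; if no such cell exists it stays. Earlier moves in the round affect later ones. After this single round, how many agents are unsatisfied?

Initially unsatisfied (in order): (1,0), (2,0), (2,1), (2,2), (3,1), (3,2).
  (1,0): no empty cell satisfies it; stays.
  (2,0) → (0,2).
  (2,1): no empty cell satisfies it; stays.
  (2,2): no empty cell satisfies it; stays.
  (3,1): no empty cell satisfies it; stays.
  (3,2) → (2,0).
Resulting grid:
_ O O
X _ O
X X O
O O _
Unsatisfied now: (2,1), (2,2), (3,0), (3,1).

4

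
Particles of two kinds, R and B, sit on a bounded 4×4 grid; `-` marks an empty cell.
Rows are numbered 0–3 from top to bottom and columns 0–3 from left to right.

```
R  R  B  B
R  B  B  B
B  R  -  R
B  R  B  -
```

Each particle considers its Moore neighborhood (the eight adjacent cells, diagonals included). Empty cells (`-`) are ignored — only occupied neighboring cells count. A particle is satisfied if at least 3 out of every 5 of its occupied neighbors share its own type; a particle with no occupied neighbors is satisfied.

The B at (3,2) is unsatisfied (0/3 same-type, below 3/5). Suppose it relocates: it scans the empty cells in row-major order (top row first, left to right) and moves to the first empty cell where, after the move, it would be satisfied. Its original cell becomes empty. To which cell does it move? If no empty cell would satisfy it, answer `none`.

Vacating (3,2). Empty cells in order:
  (2,2): 3/6 same-type → still unsatisfied.
  (3,3): 0/1 same-type → still unsatisfied.

none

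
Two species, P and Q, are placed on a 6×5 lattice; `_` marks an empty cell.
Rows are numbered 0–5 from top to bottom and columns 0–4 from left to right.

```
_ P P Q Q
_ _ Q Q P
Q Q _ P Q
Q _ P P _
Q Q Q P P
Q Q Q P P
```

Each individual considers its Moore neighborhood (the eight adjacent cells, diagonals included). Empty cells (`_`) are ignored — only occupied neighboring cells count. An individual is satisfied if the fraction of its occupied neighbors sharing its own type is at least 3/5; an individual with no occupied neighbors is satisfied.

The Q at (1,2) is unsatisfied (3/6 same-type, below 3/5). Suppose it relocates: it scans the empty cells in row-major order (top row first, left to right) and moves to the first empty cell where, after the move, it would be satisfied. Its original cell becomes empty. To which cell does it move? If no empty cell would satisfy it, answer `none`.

(1,0)

Vacating (1,2). Empty cells in order:
  (0,0): 0/1 same-type → still unsatisfied.
  (1,0): 2/3 same-type → satisfied — stop here.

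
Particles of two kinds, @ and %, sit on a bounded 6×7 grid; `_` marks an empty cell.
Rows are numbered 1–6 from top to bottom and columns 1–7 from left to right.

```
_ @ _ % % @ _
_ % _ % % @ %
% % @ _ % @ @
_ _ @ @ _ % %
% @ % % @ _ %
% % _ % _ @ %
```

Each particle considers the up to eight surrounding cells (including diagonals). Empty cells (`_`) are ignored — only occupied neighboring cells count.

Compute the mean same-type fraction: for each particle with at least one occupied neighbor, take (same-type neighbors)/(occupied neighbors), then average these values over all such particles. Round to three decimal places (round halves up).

(1,2)@ 0/1
(1,4)% 3/3
(1,5)% 3/5
(1,6)@ 1/4
(2,2)% 2/4
(2,4)% 4/5
(2,5)% 4/7
(2,6)@ 3/7
(2,7)% 0/4
(3,1)% 2/2
(3,2)% 2/4
(3,3)@ 2/5
(3,5)% 3/6
(3,6)@ 2/7
(3,7)@ 2/5
(4,3)@ 3/6
(4,4)@ 3/6
(4,6)% 3/6
(4,7)% 2/4
(5,1)% 2/3
(5,2)@ 1/5
(5,3)% 3/6
(5,4)% 2/5
(5,5)@ 2/5
(5,7)% 3/4
(6,1)% 2/3
(6,2)% 3/4
(6,4)% 2/3
(6,6)@ 1/3
(6,7)% 1/2
Sum over 30 particles: 0/1 + 3/3 + 3/5 + 1/4 + 2/4 + 4/5 + 4/7 + 3/7 + 0/4 + 2/2 + 2/4 + 2/5 + 3/6 + 2/7 + 2/5 + 3/6 + 3/6 + 3/6 + 2/4 + 2/3 + 1/5 + 3/6 + 2/5 + 2/5 + 3/4 + 2/3 + 3/4 + 2/3 + 1/3 + 1/2 = 6329/420; mean = 6329/420 ÷ 30 = 6329/12600 = 0.502301… → 0.502.

0.502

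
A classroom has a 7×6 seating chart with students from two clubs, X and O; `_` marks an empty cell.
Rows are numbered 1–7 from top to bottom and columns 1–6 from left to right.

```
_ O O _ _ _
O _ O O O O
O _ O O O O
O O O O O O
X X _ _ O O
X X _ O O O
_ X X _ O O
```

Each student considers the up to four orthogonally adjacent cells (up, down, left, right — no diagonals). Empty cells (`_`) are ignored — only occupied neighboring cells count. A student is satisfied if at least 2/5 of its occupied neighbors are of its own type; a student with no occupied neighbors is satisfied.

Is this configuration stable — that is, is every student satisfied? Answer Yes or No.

(1,2)O 1/1 ok
(1,3)O 2/2 ok
(2,1)O 1/1 ok
(2,3)O 3/3 ok
(2,4)O 3/3 ok
(2,5)O 3/3 ok
(2,6)O 2/2 ok
(3,1)O 2/2 ok
(3,3)O 3/3 ok
(3,4)O 4/4 ok
(3,5)O 4/4 ok
(3,6)O 3/3 ok
(4,1)O 2/3 ok
(4,2)O 2/3 ok
(4,3)O 3/3 ok
(4,4)O 3/3 ok
(4,5)O 4/4 ok
(4,6)O 3/3 ok
(5,1)X 2/3 ok
(5,2)X 2/3 ok
(5,5)O 3/3 ok
(5,6)O 3/3 ok
(6,1)X 2/2 ok
(6,2)X 3/3 ok
(6,4)O 1/1 ok
(6,5)O 4/4 ok
(6,6)O 3/3 ok
(7,2)X 2/2 ok
(7,3)X 1/1 ok
(7,5)O 2/2 ok
(7,6)O 2/2 ok
All meet the threshold, so the configuration is stable.

Yes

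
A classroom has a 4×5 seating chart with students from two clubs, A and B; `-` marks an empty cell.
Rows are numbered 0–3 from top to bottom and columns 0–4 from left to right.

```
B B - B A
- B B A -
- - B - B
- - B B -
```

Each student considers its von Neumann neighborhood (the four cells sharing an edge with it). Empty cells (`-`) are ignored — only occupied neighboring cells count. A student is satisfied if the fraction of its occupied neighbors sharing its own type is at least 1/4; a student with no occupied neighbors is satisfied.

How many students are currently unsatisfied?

Row 0: (0,0)B 1/1 satisfied · (0,1)B 2/2 satisfied · (0,3)B 0/2 not · (0,4)A 0/1 not
Row 1: (1,1)B 2/2 satisfied · (1,2)B 2/3 satisfied · (1,3)A 0/2 not
Row 2: (2,2)B 2/2 satisfied · (2,4)B 0/0 satisfied
Row 3: (3,2)B 2/2 satisfied · (3,3)B 1/1 satisfied
Unsatisfied: (0,3), (0,4), (1,3) — 3 in total.

3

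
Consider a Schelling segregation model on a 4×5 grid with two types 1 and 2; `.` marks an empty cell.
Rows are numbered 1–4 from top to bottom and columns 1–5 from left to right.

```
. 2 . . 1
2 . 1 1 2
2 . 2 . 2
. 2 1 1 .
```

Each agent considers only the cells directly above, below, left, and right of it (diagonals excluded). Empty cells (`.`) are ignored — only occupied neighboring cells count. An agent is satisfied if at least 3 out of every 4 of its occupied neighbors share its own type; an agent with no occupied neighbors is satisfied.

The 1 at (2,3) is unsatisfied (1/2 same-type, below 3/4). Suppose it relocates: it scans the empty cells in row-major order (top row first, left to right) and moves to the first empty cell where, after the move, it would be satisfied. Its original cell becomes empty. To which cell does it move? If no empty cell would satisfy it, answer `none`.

(1,4)

Vacating (2,3). Empty cells in order:
  (1,1): 0/2 same-type → still unsatisfied.
  (1,3): 0/1 same-type → still unsatisfied.
  (1,4): 2/2 same-type → satisfied — stop here.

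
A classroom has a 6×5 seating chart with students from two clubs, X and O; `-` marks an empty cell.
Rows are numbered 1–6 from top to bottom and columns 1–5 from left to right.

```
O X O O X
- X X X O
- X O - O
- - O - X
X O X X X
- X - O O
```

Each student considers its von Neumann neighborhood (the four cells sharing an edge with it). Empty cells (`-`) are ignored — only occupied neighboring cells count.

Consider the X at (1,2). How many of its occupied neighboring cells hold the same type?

1

Occupied neighbors of (1,2): (2,2)=X, (1,1)=O, (1,3)=O.
Same type (X): 1 of 3.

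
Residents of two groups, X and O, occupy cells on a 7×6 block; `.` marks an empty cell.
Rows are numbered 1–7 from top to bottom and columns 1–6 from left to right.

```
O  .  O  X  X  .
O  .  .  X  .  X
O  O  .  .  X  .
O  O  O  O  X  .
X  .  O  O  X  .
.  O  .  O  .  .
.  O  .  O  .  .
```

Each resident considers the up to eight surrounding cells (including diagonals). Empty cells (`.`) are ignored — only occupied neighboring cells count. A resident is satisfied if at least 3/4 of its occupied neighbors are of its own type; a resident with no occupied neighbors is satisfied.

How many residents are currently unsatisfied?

Row 1: (1,1)O 1/1 ok · (1,3)O 0/2 unhappy · (1,4)X 2/3 unhappy · (1,5)X 3/3 ok
Row 2: (2,1)O 3/3 ok · (2,4)X 3/4 ok · (2,6)X 2/2 ok
Row 3: (3,1)O 4/4 ok · (3,2)O 5/5 ok · (3,5)X 3/4 ok
Row 4: (4,1)O 3/4 ok · (4,2)O 5/6 ok · (4,3)O 5/5 ok · (4,4)O 3/6 unhappy · (4,5)X 2/4 unhappy
Row 5: (5,1)X 0/3 unhappy · (5,3)O 6/6 ok · (5,4)O 4/6 unhappy · (5,5)X 1/4 unhappy
Row 6: (6,2)O 2/3 unhappy · (6,4)O 3/4 ok
Row 7: (7,2)O 1/1 ok · (7,4)O 1/1 ok
Unsatisfied: (1,3), (1,4), (4,4), (4,5), (5,1), (5,4), (5,5), (6,2) — 8 in total.

8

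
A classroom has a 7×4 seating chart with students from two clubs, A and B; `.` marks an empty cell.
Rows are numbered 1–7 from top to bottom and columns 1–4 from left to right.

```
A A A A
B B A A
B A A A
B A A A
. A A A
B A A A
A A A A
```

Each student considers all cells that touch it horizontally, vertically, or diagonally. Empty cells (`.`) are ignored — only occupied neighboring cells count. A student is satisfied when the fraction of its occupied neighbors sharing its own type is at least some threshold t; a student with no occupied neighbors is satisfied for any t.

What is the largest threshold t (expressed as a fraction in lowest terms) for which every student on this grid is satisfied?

Row 1: (1,1)A 1/3 · (1,2)A 3/5 · (1,3)A 4/5 · (1,4)A 3/3
Row 2: (2,1)B 2/5 · (2,2)B 2/8 · (2,3)A 7/8 · (2,4)A 5/5
Row 3: (3,1)B 3/5 · (3,2)A 4/8 · (3,3)A 7/8 · (3,4)A 5/5
Row 4: (4,1)B 1/4 · (4,2)A 5/7 · (4,3)A 8/8 · (4,4)A 5/5
Row 5: (5,2)A 5/7 · (5,3)A 8/8 · (5,4)A 5/5
Row 6: (6,1)B 0/4 · (6,2)A 6/7 · (6,3)A 8/8 · (6,4)A 5/5
Row 7: (7,1)A 2/3 · (7,2)A 4/5 · (7,3)A 5/5 · (7,4)A 3/3
The smallest same-type fraction is 0/4 at (6,1), which reduces to 0/1. Any threshold above that leaves this student unsatisfied.

0/1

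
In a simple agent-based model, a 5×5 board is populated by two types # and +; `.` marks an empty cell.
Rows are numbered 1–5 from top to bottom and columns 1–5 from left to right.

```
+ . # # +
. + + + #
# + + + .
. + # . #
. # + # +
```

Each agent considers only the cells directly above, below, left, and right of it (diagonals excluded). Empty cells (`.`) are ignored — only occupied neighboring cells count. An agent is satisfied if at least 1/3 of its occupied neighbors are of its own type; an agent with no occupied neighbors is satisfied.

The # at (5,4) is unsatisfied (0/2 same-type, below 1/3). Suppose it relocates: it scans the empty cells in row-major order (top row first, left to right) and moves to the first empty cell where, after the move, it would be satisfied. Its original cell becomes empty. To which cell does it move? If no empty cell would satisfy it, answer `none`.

Vacating (5,4). Empty cells in order:
  (1,2): 1/3 same-type → satisfied — stop here.

(1,2)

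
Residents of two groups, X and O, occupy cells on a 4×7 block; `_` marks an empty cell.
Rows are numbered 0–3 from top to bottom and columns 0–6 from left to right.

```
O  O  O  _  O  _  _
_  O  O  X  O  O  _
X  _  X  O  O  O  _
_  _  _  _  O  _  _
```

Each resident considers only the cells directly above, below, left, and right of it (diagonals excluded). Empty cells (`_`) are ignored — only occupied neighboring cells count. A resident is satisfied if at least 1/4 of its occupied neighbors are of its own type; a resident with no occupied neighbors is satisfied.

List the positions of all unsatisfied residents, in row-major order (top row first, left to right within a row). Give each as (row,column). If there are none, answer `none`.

(1,3), (2,2)

Row 0: (0,0)O 1/1 satisfied · (0,1)O 3/3 satisfied · (0,2)O 2/2 satisfied · (0,4)O 1/1 satisfied
Row 1: (1,1)O 2/2 satisfied · (1,2)O 2/4 satisfied · (1,3)X 0/3 not · (1,4)O 3/4 satisfied · (1,5)O 2/2 satisfied
Row 2: (2,0)X 0/0 satisfied · (2,2)X 0/2 not · (2,3)O 1/3 satisfied · (2,4)O 4/4 satisfied · (2,5)O 2/2 satisfied
Row 3: (3,4)O 1/1 satisfied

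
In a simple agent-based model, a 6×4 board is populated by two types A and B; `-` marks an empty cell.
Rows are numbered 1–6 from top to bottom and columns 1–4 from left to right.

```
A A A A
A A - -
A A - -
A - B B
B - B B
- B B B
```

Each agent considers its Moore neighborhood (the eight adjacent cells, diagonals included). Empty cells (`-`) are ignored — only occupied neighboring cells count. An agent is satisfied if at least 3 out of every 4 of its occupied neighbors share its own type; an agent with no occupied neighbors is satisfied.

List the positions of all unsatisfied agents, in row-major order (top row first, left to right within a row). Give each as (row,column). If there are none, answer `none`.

Row 1: (1,1)A 3/3 satisfied · (1,2)A 4/4 satisfied · (1,3)A 3/3 satisfied · (1,4)A 1/1 satisfied
Row 2: (2,1)A 5/5 satisfied · (2,2)A 6/6 satisfied
Row 3: (3,1)A 4/4 satisfied · (3,2)A 4/5 satisfied
Row 4: (4,1)A 2/3 not · (4,3)B 3/4 satisfied · (4,4)B 3/3 satisfied
Row 5: (5,1)B 1/2 not · (5,3)B 6/6 satisfied · (5,4)B 5/5 satisfied
Row 6: (6,2)B 3/3 satisfied · (6,3)B 4/4 satisfied · (6,4)B 3/3 satisfied

(4,1), (5,1)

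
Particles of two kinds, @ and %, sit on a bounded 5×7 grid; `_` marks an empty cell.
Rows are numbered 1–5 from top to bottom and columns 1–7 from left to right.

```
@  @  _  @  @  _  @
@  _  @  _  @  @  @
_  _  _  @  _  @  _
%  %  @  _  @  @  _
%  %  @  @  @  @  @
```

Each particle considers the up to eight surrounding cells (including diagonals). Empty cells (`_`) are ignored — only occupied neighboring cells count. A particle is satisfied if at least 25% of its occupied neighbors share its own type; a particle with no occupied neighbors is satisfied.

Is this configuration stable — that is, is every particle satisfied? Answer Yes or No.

Yes

(1,1)@ 2/2 ✓
(1,2)@ 3/3 ✓
(1,4)@ 3/3 ✓
(1,5)@ 3/3 ✓
(1,7)@ 2/2 ✓
(2,1)@ 2/2 ✓
(2,3)@ 3/3 ✓
(2,5)@ 5/5 ✓
(2,6)@ 5/5 ✓
(2,7)@ 3/3 ✓
(3,4)@ 4/4 ✓
(3,6)@ 5/5 ✓
(4,1)% 3/3 ✓
(4,2)% 3/5 ✓
(4,3)@ 3/5 ✓
(4,5)@ 6/6 ✓
(4,6)@ 5/5 ✓
(5,1)% 3/3 ✓
(5,2)% 3/5 ✓
(5,3)@ 2/4 ✓
(5,4)@ 4/4 ✓
(5,5)@ 4/4 ✓
(5,6)@ 4/4 ✓
(5,7)@ 2/2 ✓
All meet the threshold, so the configuration is stable.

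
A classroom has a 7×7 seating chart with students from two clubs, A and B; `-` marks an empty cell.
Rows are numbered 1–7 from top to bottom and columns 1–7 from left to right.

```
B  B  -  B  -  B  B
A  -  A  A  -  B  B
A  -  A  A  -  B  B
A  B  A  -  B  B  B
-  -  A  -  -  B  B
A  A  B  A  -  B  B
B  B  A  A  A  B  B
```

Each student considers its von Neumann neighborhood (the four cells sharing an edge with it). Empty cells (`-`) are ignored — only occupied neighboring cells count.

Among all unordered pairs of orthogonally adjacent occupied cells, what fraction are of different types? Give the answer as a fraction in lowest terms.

Scan each occupied cell's neighbors to the right and below so each pair is counted once.
From row 1: 2 unlike of 6 pairs (running 2/6).
From row 2: 0 unlike of 7 pairs (running 2/13).
From row 3: 0 unlike of 6 pairs (running 2/19).
From row 4: 2 unlike of 7 pairs (running 4/26).
From row 5: 1 unlike of 4 pairs (running 5/30).
From row 6: 5 unlike of 10 pairs (running 10/40).
From row 7: 2 unlike of 6 pairs (running 12/46).
Total adjacent occupied pairs: 46; unlike-type pairs: 12.
12/46 reduces to 6/23.

6/23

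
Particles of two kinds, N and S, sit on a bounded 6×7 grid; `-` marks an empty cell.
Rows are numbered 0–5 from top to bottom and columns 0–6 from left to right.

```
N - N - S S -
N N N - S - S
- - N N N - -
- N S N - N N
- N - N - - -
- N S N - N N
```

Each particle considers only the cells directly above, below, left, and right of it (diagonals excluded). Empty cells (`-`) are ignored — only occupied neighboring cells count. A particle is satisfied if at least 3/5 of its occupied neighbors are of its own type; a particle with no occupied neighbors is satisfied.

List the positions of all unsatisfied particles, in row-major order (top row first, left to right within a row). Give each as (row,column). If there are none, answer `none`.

Row 0: (0,0)N 1/1 ✓ · (0,2)N 1/1 ✓ · (0,4)S 2/2 ✓ · (0,5)S 1/1 ✓
Row 1: (1,0)N 2/2 ✓ · (1,1)N 2/2 ✓ · (1,2)N 3/3 ✓ · (1,4)S 1/2 ✗ · (1,6)S 0/0 ✓
Row 2: (2,2)N 2/3 ✓ · (2,3)N 3/3 ✓ · (2,4)N 1/2 ✗
Row 3: (3,1)N 1/2 ✗ · (3,2)S 0/3 ✗ · (3,3)N 2/3 ✓ · (3,5)N 1/1 ✓ · (3,6)N 1/1 ✓
Row 4: (4,1)N 2/2 ✓ · (4,3)N 2/2 ✓
Row 5: (5,1)N 1/2 ✗ · (5,2)S 0/2 ✗ · (5,3)N 1/2 ✗ · (5,5)N 1/1 ✓ · (5,6)N 1/1 ✓

(1,4), (2,4), (3,1), (3,2), (5,1), (5,2), (5,3)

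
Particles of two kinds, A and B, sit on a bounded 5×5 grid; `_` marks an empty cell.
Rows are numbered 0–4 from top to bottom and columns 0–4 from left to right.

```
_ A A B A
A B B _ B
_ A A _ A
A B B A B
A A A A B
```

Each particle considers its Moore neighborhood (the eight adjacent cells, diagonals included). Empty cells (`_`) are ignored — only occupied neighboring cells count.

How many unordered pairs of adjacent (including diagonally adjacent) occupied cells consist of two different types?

Scan each occupied cell's neighbors to the right and below (and the two forward diagonals) so each pair is counted once.
Row 0: A(0,1)–A(0,2)= A(0,1)–B(1,1)≠ A(0,1)–B(1,2)≠ A(0,1)–A(1,0)= A(0,2)–B(0,3)≠ A(0,2)–B(1,2)≠ A(0,2)–B(1,1)≠ B(0,3)–A(0,4)≠ B(0,3)–B(1,4)= B(0,3)–B(1,2)= A(0,4)–B(1,4)≠  → 7/11 unlike.
Row 1: A(1,0)–B(1,1)≠ A(1,0)–A(2,1)= B(1,1)–B(1,2)= B(1,1)–A(2,1)≠ B(1,1)–A(2,2)≠ B(1,2)–A(2,2)≠ B(1,2)–A(2,1)≠ B(1,4)–A(2,4)≠  → 6/8 unlike.
Row 2: A(2,1)–A(2,2)= A(2,1)–B(3,1)≠ A(2,1)–B(3,2)≠ A(2,1)–A(3,0)= A(2,2)–B(3,2)≠ A(2,2)–A(3,3)= A(2,2)–B(3,1)≠ A(2,4)–B(3,4)≠ A(2,4)–A(3,3)=  → 5/9 unlike.
Row 3: A(3,0)–B(3,1)≠ A(3,0)–A(4,0)= A(3,0)–A(4,1)= B(3,1)–B(3,2)= B(3,1)–A(4,1)≠ B(3,1)–A(4,2)≠ B(3,1)–A(4,0)≠ B(3,2)–A(3,3)≠ B(3,2)–A(4,2)≠ B(3,2)–A(4,3)≠ B(3,2)–A(4,1)≠ A(3,3)–B(3,4)≠ A(3,3)–A(4,3)= A(3,3)–B(4,4)≠ A(3,3)–A(4,2)= B(3,4)–B(4,4)= B(3,4)–A(4,3)≠  → 11/17 unlike.
Row 4: A(4,0)–A(4,1)= A(4,1)–A(4,2)= A(4,2)–A(4,3)= A(4,3)–B(4,4)≠  → 1/4 unlike.
Total adjacent occupied pairs: 49; unlike-type pairs: 30.

30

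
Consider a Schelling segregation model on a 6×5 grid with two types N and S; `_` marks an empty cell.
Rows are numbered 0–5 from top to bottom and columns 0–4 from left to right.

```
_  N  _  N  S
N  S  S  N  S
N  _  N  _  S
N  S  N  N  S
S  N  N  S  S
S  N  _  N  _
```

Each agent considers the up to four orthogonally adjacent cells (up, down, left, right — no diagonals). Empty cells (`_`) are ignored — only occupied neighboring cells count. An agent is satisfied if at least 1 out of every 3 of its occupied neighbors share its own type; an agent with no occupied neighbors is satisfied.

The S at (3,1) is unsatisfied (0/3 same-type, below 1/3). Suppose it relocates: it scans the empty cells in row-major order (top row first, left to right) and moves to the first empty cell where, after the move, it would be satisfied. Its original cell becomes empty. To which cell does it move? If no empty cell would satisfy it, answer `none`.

(0,2)

Vacating (3,1). Empty cells in order:
  (0,0): 0/2 same-type → still unsatisfied.
  (0,2): 1/3 same-type → satisfied — stop here.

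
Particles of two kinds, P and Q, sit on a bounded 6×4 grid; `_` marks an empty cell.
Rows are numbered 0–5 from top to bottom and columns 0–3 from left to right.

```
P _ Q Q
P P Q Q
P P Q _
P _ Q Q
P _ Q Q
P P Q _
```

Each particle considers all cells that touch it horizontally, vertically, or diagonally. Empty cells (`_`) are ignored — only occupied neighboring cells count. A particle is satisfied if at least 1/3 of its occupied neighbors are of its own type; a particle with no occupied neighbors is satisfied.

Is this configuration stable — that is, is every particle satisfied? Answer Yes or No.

Yes

Row 0: (0,0)P 2/2 ok · (0,2)Q 3/4 ok · (0,3)Q 3/3 ok
Row 1: (1,0)P 4/4 ok · (1,1)P 4/7 ok · (1,2)Q 4/6 ok · (1,3)Q 4/4 ok
Row 2: (2,0)P 4/4 ok · (2,1)P 4/7 ok · (2,2)Q 4/6 ok
Row 3: (3,0)P 3/3 ok · (3,2)Q 4/5 ok · (3,3)Q 4/4 ok
Row 4: (4,0)P 3/3 ok · (4,2)Q 4/5 ok · (4,3)Q 4/4 ok
Row 5: (5,0)P 2/2 ok · (5,1)P 2/4 ok · (5,2)Q 2/3 ok
All meet the threshold, so the configuration is stable.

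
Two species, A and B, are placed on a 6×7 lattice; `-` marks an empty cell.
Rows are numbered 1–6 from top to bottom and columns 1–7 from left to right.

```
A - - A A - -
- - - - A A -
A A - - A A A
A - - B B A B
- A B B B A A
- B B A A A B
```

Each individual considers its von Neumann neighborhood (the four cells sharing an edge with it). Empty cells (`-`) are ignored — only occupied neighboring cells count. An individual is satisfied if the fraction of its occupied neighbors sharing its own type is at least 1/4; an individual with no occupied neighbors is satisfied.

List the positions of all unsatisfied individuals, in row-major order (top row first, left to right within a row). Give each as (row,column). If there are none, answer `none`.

(4,7), (5,2), (6,7)

(1,1)A 0/0 ok
(1,4)A 1/1 ok
(1,5)A 2/2 ok
(2,5)A 3/3 ok
(2,6)A 2/2 ok
(3,1)A 2/2 ok
(3,2)A 1/1 ok
(3,5)A 2/3 ok
(3,6)A 4/4 ok
(3,7)A 1/2 ok
(4,1)A 1/1 ok
(4,4)B 2/2 ok
(4,5)B 2/4 ok
(4,6)A 2/4 ok
(4,7)B 0/3 unhappy
(5,2)A 0/2 unhappy
(5,3)B 2/3 ok
(5,4)B 3/4 ok
(5,5)B 2/4 ok
(5,6)A 3/4 ok
(5,7)A 1/3 ok
(6,2)B 1/2 ok
(6,3)B 2/3 ok
(6,4)A 1/3 ok
(6,5)A 2/3 ok
(6,6)A 2/3 ok
(6,7)B 0/2 unhappy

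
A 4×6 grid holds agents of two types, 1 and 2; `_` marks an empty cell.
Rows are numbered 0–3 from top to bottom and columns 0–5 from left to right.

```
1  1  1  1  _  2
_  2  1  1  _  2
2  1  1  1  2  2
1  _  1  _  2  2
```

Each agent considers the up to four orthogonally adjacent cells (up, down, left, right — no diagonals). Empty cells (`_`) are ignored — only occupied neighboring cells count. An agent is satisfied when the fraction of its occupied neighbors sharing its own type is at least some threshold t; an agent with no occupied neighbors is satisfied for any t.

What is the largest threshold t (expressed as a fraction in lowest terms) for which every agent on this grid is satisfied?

(0,0)1 1/1
(0,1)1 2/3
(0,2)1 3/3
(0,3)1 2/2
(0,5)2 1/1
(1,1)2 0/3
(1,2)1 3/4
(1,3)1 3/3
(1,5)2 2/2
(2,0)2 0/2
(2,1)1 1/3
(2,2)1 4/4
(2,3)1 2/3
(2,4)2 2/3
(2,5)2 3/3
(3,0)1 0/1
(3,2)1 1/1
(3,4)2 2/2
(3,5)2 2/2
The smallest same-type fraction is 0/3 at (1,1), which reduces to 0/1. Any threshold above that leaves this agent unsatisfied.

0/1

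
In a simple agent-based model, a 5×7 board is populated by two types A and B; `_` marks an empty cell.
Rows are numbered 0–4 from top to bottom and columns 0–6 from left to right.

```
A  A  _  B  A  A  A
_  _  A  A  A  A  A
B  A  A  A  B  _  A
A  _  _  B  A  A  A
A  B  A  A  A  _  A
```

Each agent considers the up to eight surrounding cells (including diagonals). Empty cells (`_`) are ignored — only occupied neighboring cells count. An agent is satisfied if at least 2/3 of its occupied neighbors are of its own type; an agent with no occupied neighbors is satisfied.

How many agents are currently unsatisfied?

Row 0: (0,0)A 1/1 satisfied · (0,1)A 2/2 satisfied · (0,3)B 0/4 not · (0,4)A 4/5 satisfied · (0,5)A 5/5 satisfied · (0,6)A 3/3 satisfied
Row 1: (1,2)A 5/6 satisfied · (1,3)A 5/7 satisfied · (1,4)A 5/7 satisfied · (1,5)A 6/7 satisfied · (1,6)A 4/4 satisfied
Row 2: (2,0)B 0/2 not · (2,1)A 3/4 satisfied · (2,2)A 4/5 satisfied · (2,3)A 5/7 satisfied · (2,4)B 1/7 not · (2,6)A 4/4 satisfied
Row 3: (3,0)A 2/4 not · (3,3)B 1/7 not · (3,4)A 4/6 satisfied · (3,5)A 5/6 satisfied · (3,6)A 3/3 satisfied
Row 4: (4,0)A 1/2 not · (4,1)B 0/3 not · (4,2)A 1/3 not · (4,3)A 3/4 satisfied · (4,4)A 3/4 satisfied · (4,6)A 2/2 satisfied
Unsatisfied: (0,3), (2,0), (2,4), (3,0), (3,3), (4,0), (4,1), (4,2) — 8 in total.

8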